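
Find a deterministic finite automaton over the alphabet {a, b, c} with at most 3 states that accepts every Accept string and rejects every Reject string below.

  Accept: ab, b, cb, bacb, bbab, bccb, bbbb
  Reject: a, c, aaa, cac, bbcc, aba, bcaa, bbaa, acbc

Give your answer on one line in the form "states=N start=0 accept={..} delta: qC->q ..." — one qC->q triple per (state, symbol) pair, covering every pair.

Grow the machine one transition at a time. Run the examples from 0; the earliest place one falls off (shortest prefix, ties alphabetical) gets sent to the lowest-numbered state that keeps every Accept/Reject pair distinguishable — a pair clashes when both reach the same state with identical unread suffix — and to a fresh state only if none does.
a: 0a undefined. 0a->0: ok.
b: 0b undefined. 0b->0: no, ab/a meet in 0. Open state 1: 0b->1.
c: 0c undefined. 0c->0: ok.
ba: 1a undefined. 1a->0: ok.
bb: 1b undefined. 1b->0: no, bbbb/a meet in 0. 1b->1: ok.
bc: 1c undefined. 1c->0: ok.
All examples now run through 2 states with every (state, symbol) defined. Accept strings end in {1}, Reject strings end in {0}; accept={1}.

states=2 start=0 accept={1} delta: 0a->0 0b->1 0c->0 1a->0 1b->1 1c->0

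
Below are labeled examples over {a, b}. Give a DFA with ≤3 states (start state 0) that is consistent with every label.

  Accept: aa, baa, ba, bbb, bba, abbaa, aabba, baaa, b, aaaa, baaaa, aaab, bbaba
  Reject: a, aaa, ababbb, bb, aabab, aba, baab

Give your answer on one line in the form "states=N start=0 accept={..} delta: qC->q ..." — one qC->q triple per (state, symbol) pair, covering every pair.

states=3 start=0 accept={0,2} delta: 0a->1 0b->2 1a->0 1b->0 2a->2 2b->1

Grow the machine one transition at a time. Run the examples from 0; the earliest place one falls off (shortest prefix, ties alphabetical) gets sent to the lowest-numbered state that keeps every Accept/Reject pair distinguishable — a pair clashes when both reach the same state with identical unread suffix — and to a fresh state only if none does.
a: 0a undefined. 0a->0: no, aa/a meet in 0. Open state 1: 0a->1.
b: 0b undefined. 0b->0: no, ba/a meet in 1. 0b->1: no, baa/aaa meet in 1 with "aa" left. Open state 2: 0b->2.
aa: 1a undefined. 1a->0: ok.
ab: 1b undefined. 1b->0: ok.
ba: 2a undefined. 2a->0: no, aa/baab meet in 0. 2a->1: no, aa/aabab meet in 0. 2a->2: ok.
bb: 2b undefined. 2b->0: no, aa/ababbb meet in 0. 2b->1: ok.
All examples now run through 3 states with every (state, symbol) defined. Accept strings end in {0,2}, Reject strings end in {1}; accept={0,2}.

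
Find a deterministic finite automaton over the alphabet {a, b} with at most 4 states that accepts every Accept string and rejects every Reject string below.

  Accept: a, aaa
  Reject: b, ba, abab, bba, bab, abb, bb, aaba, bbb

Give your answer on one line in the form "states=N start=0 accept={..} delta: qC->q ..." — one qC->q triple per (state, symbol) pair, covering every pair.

states=2 start=0 accept={0} delta: 0a->0 0b->1 1a->1 1b->1

Grow the machine one transition at a time. Run the examples from 0; the earliest place one falls off (shortest prefix, ties alphabetical) gets sent to the lowest-numbered state that keeps every Accept/Reject pair distinguishable — a pair clashes when both reach the same state with identical unread suffix — and to a fresh state only if none does.
a: 0a undefined. 0a->0: ok.
b: 0b undefined. 0b->0: no, a/b meet in 0. Open state 1: 0b->1.
ba: 1a undefined. 1a->0: no, a/ba meet in 0. 1a->1: ok.
bb: 1b undefined. 1b->0: no, a/abab meet in 0. 1b->1: ok.
All examples now run through 2 states with every (state, symbol) defined. Accept strings end in {0}, Reject strings end in {1}; accept={0}.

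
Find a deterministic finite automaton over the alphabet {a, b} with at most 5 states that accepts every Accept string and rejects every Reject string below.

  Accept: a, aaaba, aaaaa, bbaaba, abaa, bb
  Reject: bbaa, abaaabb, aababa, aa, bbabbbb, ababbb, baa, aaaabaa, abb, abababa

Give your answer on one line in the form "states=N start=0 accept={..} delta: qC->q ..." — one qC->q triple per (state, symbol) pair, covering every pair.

Fold the examples into a partial DFA from state 0: repeatedly fix the first undefined (state, symbol) met by the shortest-then-alphabetical prefix, trying targets in increasing order and rejecting any under which an Accept and a Reject string meet in one state with the same remainder; add a state when all current targets are rejected. Accepting states are where Accept strings end.
a: 0a undefined. 0a->0: no, a/aa meet in 0. Open state 1: 0a->1.
b: 0b undefined. 0b->0: ok.
aa: 1a undefined. 1a->0: no, aaaba/aababa meet in 1 with "ba" left. 1a->1: no, a/bbaa meet in 1. Open state 2: 1a->2.
ab: 1b undefined. 1b->0: no, a/abababa meet in 1. 1b->1: no, a/bbabbbb meet in 1. 1b->2: ok.
aaa: 2a undefined. 2a->0: no, a/aaaabaa meet in 1. 2a->1: no, a/abababa meet in 1. 2a->2: no, aaaaa/bbaa meet in 2. Open state 3: 2a->3.
aab: 2b undefined. 2b->0: no, bb/bbabbbb meet in 0. 2b->1: no, a/bbabbbb meet in 1. 2b->2: no, aaaba/aababa meet in 3 with "ba" left. 2b->3: ok.
aaaa: 3a undefined. 3a->0: no, a/aababa meet in 1. 3a->1: no, a/aaaabaa meet in 1. 3a->2: no, aaaaa/aaaabaa meet in 3. 3a->3: no, aaaba/aababa meet in 3 with "ba" left. Open state 4: 3a->4.
aaab: 3b undefined. 3b->0: no, bb/bbabbbb meet in 0. 3b->1: no, aaaba/bbaa meet in 2. 3b->2: no, aaaba/bbabbbb meet in 3. 3b->3: ok.
aaaaa: 4a undefined. 4a->0: no, aaaaa/abaaabb meet in 0. 4a->1: ok.
aaaab: 4b undefined. 4b->0: no, a/aababa meet in 1. 4b->1: ok.
All examples now run through 5 states with every (state, symbol) defined. Accept strings end in {0,1,4}, Reject strings end in {2,3}; accept={0,1,4}.

states=5 start=0 accept={0,1,4} delta: 0a->1 0b->0 1a->2 1b->2 2a->3 2b->3 3a->4 3b->3 4a->1 4b->1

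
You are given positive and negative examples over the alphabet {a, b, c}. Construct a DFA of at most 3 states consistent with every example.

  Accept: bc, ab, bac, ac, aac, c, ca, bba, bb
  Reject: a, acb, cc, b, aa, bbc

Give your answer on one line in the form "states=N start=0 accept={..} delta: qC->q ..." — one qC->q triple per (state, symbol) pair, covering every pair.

states=3 start=0 accept={2} delta: 0a->1 0b->1 0c->2 1a->0 1b->2 1c->2 2a->2 2b->0 2c->0

Fold the examples into a partial DFA from state 0: repeatedly fix the first undefined (state, symbol) met by the shortest-then-alphabetical prefix, trying targets in increasing order and rejecting any under which an Accept and a Reject string meet in one state with the same remainder; add a state when all current targets are rejected. Accepting states are where Accept strings end.
a: 0a undefined. 0a->0: no, ab/b meet in 0 with "b" left. Open state 1: 0a->1.
b: 0b undefined. 0b->0: no, bc/bbc meet in 0 with "c" left. 0b->1: ok.
c: 0c undefined. 0c->0: no, c/cc meet in 0. 0c->1: no, bc/cc meet in 1 with "c" left. Open state 2: 0c->2.
aa: 1a undefined. 1a->0: ok.
ab: 1b undefined. 1b->0: no, ab/aa meet in 0. 1b->1: no, bc/bbc meet in 1 with "c" left. 1b->2: ok.
ac: 1c undefined. 1c->0: no, bc/aa meet in 0. 1c->1: no, bc/a meet in 1. 1c->2: ok.
ca: 2a undefined. 2a->0: no, ca/aa meet in 0. 2a->1: no, ca/a meet in 1. 2a->2: ok.
cc: 2c undefined. 2c->0: ok.
acb: 2b undefined. 2b->0: ok.
All examples now run through 3 states with every (state, symbol) defined. Accept strings end in {2}, Reject strings end in {0,1}; accept={2}.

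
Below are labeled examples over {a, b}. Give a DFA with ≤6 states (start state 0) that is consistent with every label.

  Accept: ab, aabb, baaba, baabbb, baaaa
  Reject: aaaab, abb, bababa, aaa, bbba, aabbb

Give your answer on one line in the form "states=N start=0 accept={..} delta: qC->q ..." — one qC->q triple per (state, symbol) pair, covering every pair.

Grow the machine one transition at a time. Run the examples from 0; the earliest place one falls off (shortest prefix, ties alphabetical) gets sent to the lowest-numbered state that keeps every Accept/Reject pair distinguishable — a pair clashes when both reach the same state with identical unread suffix — and to a fresh state only if none does.
a: 0a undefined. 0a->0: no, ab/aaaab meet in 0 with "b" left. Open state 1: 0a->1.
b: 0b undefined. 0b->0: no, baabbb/aabbb meet in 1 with "abbb" left. 0b->1: ok.
aa: 1a undefined. 1a->0: no, baaaa/aaaab meet in 1. 1a->1: no, ab/aaaab meet in 1 with "b" left. Open state 2: 1a->2.
ab: 1b undefined. 1b->0: ok.
aaa: 2a undefined. 2a->0: no, ab/aaaab meet in 0. 2a->1: no, baaba/abb meet in 1. 2a->2: no, baabbb/aabbb meet in 2 with "bbb" left. Open state 3: 2a->3.
aab: 2b undefined. 2b->0: no, ab/aabbb meet in 0. 2b->1: ok.
aaaa: 3a undefined. 3a->0: no, baaaa/aaaab meet in 1. 3a->1: no, ab/aaaab meet in 0. 3a->2: no, baaaa/aaa meet in 3. 3a->3: no, baaaa/aaa meet in 3. Open state 4: 3a->4.
baab: 3b undefined. 3b->0: no, baaba/abb meet in 1. 3b->1: no, baaba/bababa meet in 2. 3b->2: no, baaba/aaa meet in 3. 3b->3: no, baabbb/aaa meet in 3. 3b->4: ok.
aaaab: 4b undefined. 4b->0: no, ab/aaaab meet in 0. 4b->1: ok.
baaaa: 4a undefined. 4a->0: ok.
All examples now run through 5 states with every (state, symbol) defined. Accept strings end in {0}, Reject strings end in {1,2,3}; accept={0}.

states=5 start=0 accept={0} delta: 0a->1 0b->1 1a->2 1b->0 2a->3 2b->1 3a->4 3b->4 4a->0 4b->1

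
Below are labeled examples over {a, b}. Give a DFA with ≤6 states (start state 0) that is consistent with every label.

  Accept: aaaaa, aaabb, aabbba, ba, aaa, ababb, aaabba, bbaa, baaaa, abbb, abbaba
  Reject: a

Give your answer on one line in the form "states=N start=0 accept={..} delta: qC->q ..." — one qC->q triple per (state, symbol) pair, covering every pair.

State merging on the prefix tree: take the shortest (then alphabetical) example prefix whose next move is undefined and point that move at state 0, else 1, else 2, ...; a target is out if some Accept/Reject pair would then sit in one state with the same input left (inseparable). If every existing state is out, open a new one.
a: 0a undefined. 0a->0: no, aaaaa/a meet in 0. Open state 1: 0a->1.
b: 0b undefined. 0b->0: no, ba/a meet in 1. 0b->1: ok.
aa: 1a undefined. 1a->0: no, aaaaa/a meet in 1. 1a->1: no, aaaaa/a meet in 1. Open state 2: 1a->2.
ab: 1b undefined. 1b->0: no, ababb/a meet in 1. 1b->1: no, abbb/a meet in 1. 1b->2: ok.
aaa: 2a undefined. 2a->0: no, bbaa/a meet in 1. 2a->1: no, aaaaa/a meet in 1. 2a->2: ok.
aab: 2b undefined. 2b->0: no, aaabb/a meet in 1. 2b->1: ok.
All examples now run through 3 states with every (state, symbol) defined. Accept strings end in {2}, Reject strings end in {1}; accept={2}.

states=3 start=0 accept={2} delta: 0a->1 0b->1 1a->2 1b->2 2a->2 2b->1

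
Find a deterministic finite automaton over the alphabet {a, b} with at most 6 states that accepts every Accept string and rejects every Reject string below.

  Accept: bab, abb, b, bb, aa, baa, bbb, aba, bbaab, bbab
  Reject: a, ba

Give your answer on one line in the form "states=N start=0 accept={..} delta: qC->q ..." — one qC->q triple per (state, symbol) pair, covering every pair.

Grow the machine one transition at a time. Run the examples from 0; the earliest place one falls off (shortest prefix, ties alphabetical) gets sent to the lowest-numbered state that keeps every Accept/Reject pair distinguishable — a pair clashes when both reach the same state with identical unread suffix — and to a fresh state only if none does.
a: 0a undefined. 0a->0: no, aa/a meet in 0. Open state 1: 0a->1.
b: 0b undefined. 0b->0: ok.
aa: 1a undefined. 1a->0: ok.
ab: 1b undefined. 1b->0: no, aba/a meet in 1. 1b->1: no, bab/a meet in 1. Open state 2: 1b->2.
aba: 2a undefined. 2a->0: ok.
abb: 2b undefined. 2b->0: ok.
All examples now run through 3 states with every (state, symbol) defined. Accept strings end in {0,2}, Reject strings end in {1}; accept={0,2}.

states=3 start=0 accept={0,2} delta: 0a->1 0b->0 1a->0 1b->2 2a->0 2b->0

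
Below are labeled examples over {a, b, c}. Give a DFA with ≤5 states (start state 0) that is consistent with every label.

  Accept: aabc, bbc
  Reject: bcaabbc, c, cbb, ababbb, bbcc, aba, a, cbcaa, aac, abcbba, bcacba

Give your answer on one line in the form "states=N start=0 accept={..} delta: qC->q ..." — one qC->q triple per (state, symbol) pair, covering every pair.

states=4 start=0 accept={2} delta: 0a->0 0b->1 0c->0 1a->0 1b->1 1c->2 2a->3 2b->0 2c->0 3a->3 3b->2 3c->0

State merging on the prefix tree: take the shortest (then alphabetical) example prefix whose next move is undefined and point that move at state 0, else 1, else 2, ...; a target is out if some Accept/Reject pair would then sit in one state with the same input left (inseparable). If every existing state is out, open a new one.
a: 0a undefined. 0a->0: ok.
b: 0b undefined. 0b->0: no, aabc/c meet in 0 with "c" left. Open state 1: 0b->1.
c: 0c undefined. 0c->0: ok.
bb: 1b undefined. 1b->0: no, bbc/c meet in 0. 1b->1: ok.
bc: 1c undefined. 1c->0: no, aabc/bcaabbc meet in 0. 1c->1: no, aabc/cbb meet in 1. Open state 2: 1c->2.
aba: 1a undefined. 1a->0: ok.
bca: 2a undefined. 2a->0: no, aabc/bcaabbc meet in 2. 2a->1: no, aabc/bcaabbc meet in 2. 2a->2: no, aabc/cbcaa meet in 2. Open state 3: 2a->3.
abcb: 2b undefined. 2b->0: ok.
bbcc: 2c undefined. 2c->0: ok.
bcaa: 3a undefined. 3a->0: no, aabc/bcaabbc meet in 2. 3a->1: no, aabc/bcaabbc meet in 2. 3a->2: no, aabc/bcaabbc meet in 2. 3a->3: ok.
bcac: 3c undefined. 3c->0: ok.
bcaab: 3b undefined. 3b->0: no, aabc/bcaabbc meet in 2. 3b->1: no, aabc/bcaabbc meet in 2. 3b->2: ok.
All examples now run through 4 states with every (state, symbol) defined. Accept strings end in {2}, Reject strings end in {0,1,3}; accept={2}.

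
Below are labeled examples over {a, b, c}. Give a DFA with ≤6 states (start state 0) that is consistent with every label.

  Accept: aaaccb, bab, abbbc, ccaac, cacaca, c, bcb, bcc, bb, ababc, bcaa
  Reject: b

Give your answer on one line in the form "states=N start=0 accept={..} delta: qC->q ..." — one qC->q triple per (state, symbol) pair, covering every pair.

Fold the examples into a partial DFA from state 0: repeatedly fix the first undefined (state, symbol) met by the shortest-then-alphabetical prefix, trying targets in increasing order and rejecting any under which an Accept and a Reject string meet in one state with the same remainder; add a state when all current targets are rejected. Accepting states are where Accept strings end.
a: 0a undefined. 0a->0: ok.
b: 0b undefined. 0b->0: no, bab/b meet in 0. Open state 1: 0b->1.
c: 0c undefined. 0c->0: no, aaaccb/b meet in 1. 0c->1: no, c/b meet in 1. Open state 2: 0c->2.
ba: 1a undefined. 1a->0: no, bab/b meet in 1. 1a->1: ok.
bb: 1b undefined. 1b->0: ok.
bc: 1c undefined. 1c->0: no, bcb/b meet in 1. 1c->1: no, abbbc/b meet in 1. 1c->2: ok.
ca: 2a undefined. 2a->0: ok.
cc: 2c undefined. 2c->0: no, aaaccb/b meet in 1. 2c->1: no, bcc/b meet in 1. 2c->2: ok.
bcb: 2b undefined. 2b->0: ok.
All examples now run through 3 states with every (state, symbol) defined. Accept strings end in {0,2}, Reject strings end in {1}; accept={0,2}.

states=3 start=0 accept={0,2} delta: 0a->0 0b->1 0c->2 1a->1 1b->0 1c->2 2a->0 2b->0 2c->2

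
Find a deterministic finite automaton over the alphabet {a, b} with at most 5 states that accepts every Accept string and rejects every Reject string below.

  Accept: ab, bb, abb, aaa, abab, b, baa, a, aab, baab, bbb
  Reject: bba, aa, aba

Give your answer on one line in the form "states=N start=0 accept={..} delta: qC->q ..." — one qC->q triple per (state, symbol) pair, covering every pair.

Grow the machine one transition at a time. Run the examples from 0; the earliest place one falls off (shortest prefix, ties alphabetical) gets sent to the lowest-numbered state that keeps every Accept/Reject pair distinguishable — a pair clashes when both reach the same state with identical unread suffix — and to a fresh state only if none does.
a: 0a undefined. 0a->0: no, aaa/aa meet in 0. Open state 1: 0a->1.
b: 0b undefined. 0b->0: no, baa/aa meet in 1 with "a" left. 0b->1: ok.
aa: 1a undefined. 1a->0: ok.
ab: 1b undefined. 1b->0: no, ab/aa meet in 0. 1b->1: ok.
All examples now run through 2 states with every (state, symbol) defined. Accept strings end in {1}, Reject strings end in {0}; accept={1}.

states=2 start=0 accept={1} delta: 0a->1 0b->1 1a->0 1b->1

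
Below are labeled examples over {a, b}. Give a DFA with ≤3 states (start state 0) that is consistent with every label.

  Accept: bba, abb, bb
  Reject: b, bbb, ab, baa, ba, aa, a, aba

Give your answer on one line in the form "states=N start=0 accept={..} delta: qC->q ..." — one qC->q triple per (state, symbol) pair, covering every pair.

states=3 start=0 accept={2} delta: 0a->0 0b->1 1a->0 1b->2 2a->2 2b->0

Fold the examples into a partial DFA from state 0: repeatedly fix the first undefined (state, symbol) met by the shortest-then-alphabetical prefix, trying targets in increasing order and rejecting any under which an Accept and a Reject string meet in one state with the same remainder; add a state when all current targets are rejected. Accepting states are where Accept strings end.
a: 0a undefined. 0a->0: ok.
b: 0b undefined. 0b->0: no, bba/b meet in 0. Open state 1: 0b->1.
ba: 1a undefined. 1a->0: ok.
bb: 1b undefined. 1b->0: no, bba/baa meet in 0. 1b->1: no, bba/baa meet in 0. Open state 2: 1b->2.
bba: 2a undefined. 2a->0: no, bba/baa meet in 0. 2a->1: no, bba/b meet in 1. 2a->2: ok.
bbb: 2b undefined. 2b->0: ok.
All examples now run through 3 states with every (state, symbol) defined. Accept strings end in {2}, Reject strings end in {0,1}; accept={2}.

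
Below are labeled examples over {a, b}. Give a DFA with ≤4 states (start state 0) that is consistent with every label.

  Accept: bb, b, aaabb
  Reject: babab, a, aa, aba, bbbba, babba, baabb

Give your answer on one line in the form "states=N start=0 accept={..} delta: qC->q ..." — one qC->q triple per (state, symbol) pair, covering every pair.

states=3 start=0 accept={1} delta: 0a->0 0b->1 1a->2 1b->1 2a->2 2b->2

State merging on the prefix tree: take the shortest (then alphabetical) example prefix whose next move is undefined and point that move at state 0, else 1, else 2, ...; a target is out if some Accept/Reject pair would then sit in one state with the same input left (inseparable). If every existing state is out, open a new one.
a: 0a undefined. 0a->0: ok.
b: 0b undefined. 0b->0: no, bb/babab meet in 0. Open state 1: 0b->1.
ba: 1a undefined. 1a->0: no, bb/baabb meet in 1 with "b" left. 1a->1: no, b/aba meet in 1. Open state 2: 1a->2.
bb: 1b undefined. 1b->0: no, bb/a meet in 0. 1b->1: ok.
baa: 2a undefined. 2a->0: no, bb/baabb meet in 1. 2a->1: no, bb/baabb meet in 1. 2a->2: ok.
bab: 2b undefined. 2b->0: no, bb/babab meet in 1. 2b->1: no, bb/babab meet in 1. 2b->2: ok.
All examples now run through 3 states with every (state, symbol) defined. Accept strings end in {1}, Reject strings end in {0,2}; accept={1}.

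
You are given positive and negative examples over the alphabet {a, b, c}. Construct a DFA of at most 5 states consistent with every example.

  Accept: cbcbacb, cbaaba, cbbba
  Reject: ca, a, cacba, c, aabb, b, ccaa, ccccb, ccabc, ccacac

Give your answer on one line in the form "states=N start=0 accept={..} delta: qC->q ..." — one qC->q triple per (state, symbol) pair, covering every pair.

Fold the examples into a partial DFA from state 0: repeatedly fix the first undefined (state, symbol) met by the shortest-then-alphabetical prefix, trying targets in increasing order and rejecting any under which an Accept and a Reject string meet in one state with the same remainder; add a state when all current targets are rejected. Accepting states are where Accept strings end.
a: 0a undefined. 0a->0: ok.
b: 0b undefined. 0b->0: ok.
c: 0c undefined. 0c->0: no, cbcbacb/ca meet in 0. Open state 1: 0c->1.
ca: 1a undefined. 1a->0: ok.
cb: 1b undefined. 1b->0: no, cbcbacb/ca meet in 0. 1b->1: no, cbaaba/ca meet in 0. Open state 2: 1b->2.
cc: 1c undefined. 1c->0: ok.
cba: 2a undefined. 2a->0: no, cbaaba/ca meet in 0. 2a->1: no, cbaaba/ca meet in 0. 2a->2: ok.
cbb: 2b undefined. 2b->0: no, cbaaba/ca meet in 0. 2b->1: no, cbaaba/ca meet in 0. 2b->2: no, cbaaba/cacba meet in 2. Open state 3: 2b->3.
cbc: 2c undefined. 2c->0: no, cbcbacb/cacba meet in 2. 2c->1: no, cbcbacb/cacba meet in 2. 2c->2: ok.
cbbb: 3b undefined. 3b->0: no, cbbba/ca meet in 0. 3b->1: no, cbbba/ca meet in 0. 3b->2: no, cbbba/cacba meet in 2. 3b->3: ok.
cbbba: 3a undefined. 3a->0: no, cbcbacb/cacba meet in 2. 3a->1: no, cbcbacb/ca meet in 0. 3a->2: no, cbaaba/cacba meet in 2. 3a->3: ok.
cbcbac: 3c undefined. 3c->0: no, cbcbacb/ca meet in 0. 3c->1: no, cbcbacb/cacba meet in 2. 3c->2: ok.
All examples now run through 4 states with every (state, symbol) defined. Accept strings end in {3}, Reject strings end in {0,1,2}; accept={3}.

states=4 start=0 accept={3} delta: 0a->0 0b->0 0c->1 1a->0 1b->2 1c->0 2a->2 2b->3 2c->2 3a->3 3b->3 3c->2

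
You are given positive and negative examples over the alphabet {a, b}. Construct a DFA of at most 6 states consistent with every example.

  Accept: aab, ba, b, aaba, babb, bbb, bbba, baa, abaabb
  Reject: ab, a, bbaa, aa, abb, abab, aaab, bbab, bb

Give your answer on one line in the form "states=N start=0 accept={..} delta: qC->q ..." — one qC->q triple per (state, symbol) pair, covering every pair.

Fold the examples into a partial DFA from state 0: repeatedly fix the first undefined (state, symbol) met by the shortest-then-alphabetical prefix, trying targets in increasing order and rejecting any under which an Accept and a Reject string meet in one state with the same remainder; add a state when all current targets are rejected. Accepting states are where Accept strings end.
a: 0a undefined. 0a->0: no, aab/ab meet in 0 with "b" left. Open state 1: 0a->1.
b: 0b undefined. 0b->0: no, ba/a meet in 1. 0b->1: no, ba/aa meet in 1 with "a" left. Open state 2: 0b->2.
aa: 1a undefined. 1a->0: ok.
ab: 1b undefined. 1b->0: no, aab/abb meet in 2. 1b->1: no, aab/abab meet in 2. 1b->2: no, aab/ab meet in 2. Open state 3: 1b->3.
ba: 2a undefined. 2a->0: no, ba/aa meet in 0. 2a->1: no, ba/a meet in 1. 2a->2: ok.
bb: 2b undefined. 2b->0: ok.
aba: 3a undefined. 3a->0: no, aab/abab meet in 2. 3a->1: no, abaabb/bbaa meet in 0. 3a->2: ok.
abb: 3b undefined. 3b->0: ok.
All examples now run through 4 states with every (state, symbol) defined. Accept strings end in {2}, Reject strings end in {0,1,3}; accept={2}.

states=4 start=0 accept={2} delta: 0a->1 0b->2 1a->0 1b->3 2a->2 2b->0 3a->2 3b->0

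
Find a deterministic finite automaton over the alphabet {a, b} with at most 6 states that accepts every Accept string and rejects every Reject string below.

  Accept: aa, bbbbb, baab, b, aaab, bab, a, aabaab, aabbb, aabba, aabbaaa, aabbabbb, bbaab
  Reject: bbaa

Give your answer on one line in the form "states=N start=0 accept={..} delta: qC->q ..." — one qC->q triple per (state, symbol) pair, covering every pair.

states=5 start=0 accept={0,1,2,3} delta: 0a->0 0b->1 1a->0 1b->2 2a->3 2b->0 3a->4 3b->0 4a->0 4b->0

Fold the examples into a partial DFA from state 0: repeatedly fix the first undefined (state, symbol) met by the shortest-then-alphabetical prefix, trying targets in increasing order and rejecting any under which an Accept and a Reject string meet in one state with the same remainder; add a state when all current targets are rejected. Accepting states are where Accept strings end.
a: 0a undefined. 0a->0: ok.
b: 0b undefined. 0b->0: no, aa/bbaa meet in 0. Open state 1: 0b->1.
ba: 1a undefined. 1a->0: ok.
bb: 1b undefined. 1b->0: no, aa/bbaa meet in 0. 1b->1: no, aa/bbaa meet in 0. Open state 2: 1b->2.
bba: 2a undefined. 2a->0: no, aa/bbaa meet in 0. 2a->1: no, aa/bbaa meet in 0. 2a->2: no, aabba/bbaa meet in 2. Open state 3: 2a->3.
bbb: 2b undefined. 2b->0: ok.
bbaa: 3a undefined. 3a->0: no, aa/bbaa meet in 0. 3a->1: no, baab/bbaa meet in 1. 3a->2: no, bbbbb/bbaa meet in 2. 3a->3: no, aabba/bbaa meet in 3. Open state 4: 3a->4.
bbaab: 4b undefined. 4b->0: ok.
aabbab: 3b undefined. 3b->0: ok.
aabbaaa: 4a undefined. 4a->0: ok.
All examples now run through 5 states with every (state, symbol) defined. Accept strings end in {0,1,2,3}, Reject strings end in {4}; accept={0,1,2,3}.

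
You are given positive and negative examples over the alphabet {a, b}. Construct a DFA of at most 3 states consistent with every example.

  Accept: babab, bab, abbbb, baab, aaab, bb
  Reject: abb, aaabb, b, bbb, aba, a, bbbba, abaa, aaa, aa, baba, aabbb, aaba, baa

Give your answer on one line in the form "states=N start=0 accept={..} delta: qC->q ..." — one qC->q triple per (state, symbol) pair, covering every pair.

states=3 start=0 accept={2} delta: 0a->1 0b->1 1a->1 1b->2 2a->1 2b->0

State merging on the prefix tree: take the shortest (then alphabetical) example prefix whose next move is undefined and point that move at state 0, else 1, else 2, ...; a target is out if some Accept/Reject pair would then sit in one state with the same input left (inseparable). If every existing state is out, open a new one.
a: 0a undefined. 0a->0: no, aaab/b meet in 0 with "b" left. Open state 1: 0a->1.
b: 0b undefined. 0b->0: no, bb/b meet in 0. 0b->1: ok.
aa: 1a undefined. 1a->0: no, babab/b meet in 1. 1a->1: ok.
ab: 1b undefined. 1b->0: no, babab/aabbb meet in 0. 1b->1: no, babab/abb meet in 1. Open state 2: 1b->2.
aba: 2a undefined. 2a->0: no, babab/b meet in 1. 2a->1: ok.
abb: 2b undefined. 2b->0: ok.
All examples now run through 3 states with every (state, symbol) defined. Accept strings end in {2}, Reject strings end in {0,1}; accept={2}.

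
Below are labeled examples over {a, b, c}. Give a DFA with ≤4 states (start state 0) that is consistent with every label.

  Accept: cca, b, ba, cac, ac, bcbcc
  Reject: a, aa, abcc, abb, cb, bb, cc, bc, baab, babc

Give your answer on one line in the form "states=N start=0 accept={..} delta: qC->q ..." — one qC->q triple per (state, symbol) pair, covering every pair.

State merging on the prefix tree: take the shortest (then alphabetical) example prefix whose next move is undefined and point that move at state 0, else 1, else 2, ...; a target is out if some Accept/Reject pair would then sit in one state with the same input left (inseparable). If every existing state is out, open a new one.
a: 0a undefined. 0a->0: ok.
b: 0b undefined. 0b->0: no, b/a meet in 0. Open state 1: 0b->1.
c: 0c undefined. 0c->0: no, cca/a meet in 0. 0c->1: ok.
ba: 1a undefined. 1a->0: no, b/baab meet in 1. 1a->1: no, cac/cc meet in 1 with "c" left. Open state 2: 1a->2.
bb: 1b undefined. 1b->0: ok.
bc: 1c undefined. 1c->0: no, cca/a meet in 0. 1c->1: no, b/abcc meet in 1. 1c->2: no, ba/cc meet in 2. Open state 3: 1c->3.
baa: 2a undefined. 2a->0: no, b/baab meet in 1. 2a->1: ok.
bab: 2b undefined. 2b->0: no, b/babc meet in 1. 2b->1: ok.
bcb: 3b undefined. 3b->0: no, bcbcc/cc meet in 3. 3b->1: no, bcbcc/abcc meet in 3 with "c" left. 3b->2: ok.
cac: 2c undefined. 2c->0: no, cac/a meet in 0. 2c->1: no, bcbcc/cc meet in 3. 2c->2: ok.
cca: 3a undefined. 3a->0: no, cca/a meet in 0. 3a->1: ok.
abcc: 3c undefined. 3c->0: ok.
All examples now run through 4 states with every (state, symbol) defined. Accept strings end in {1,2}, Reject strings end in {0,3}; accept={1,2}.

states=4 start=0 accept={1,2} delta: 0a->0 0b->1 0c->1 1a->2 1b->0 1c->3 2a->1 2b->1 2c->2 3a->1 3b->2 3c->0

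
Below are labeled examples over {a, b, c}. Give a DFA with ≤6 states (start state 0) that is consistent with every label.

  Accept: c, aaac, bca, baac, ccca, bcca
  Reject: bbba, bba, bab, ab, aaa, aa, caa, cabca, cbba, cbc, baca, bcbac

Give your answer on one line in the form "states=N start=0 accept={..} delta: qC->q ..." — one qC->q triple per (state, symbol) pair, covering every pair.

states=4 start=0 accept={2} delta: 0a->0 0b->1 0c->2 1a->0 1b->0 1c->3 2a->1 2b->1 2c->1 3a->2 3b->2 3c->3

Fold the examples into a partial DFA from state 0: repeatedly fix the first undefined (state, symbol) met by the shortest-then-alphabetical prefix, trying targets in increasing order and rejecting any under which an Accept and a Reject string meet in one state with the same remainder; add a state when all current targets are rejected. Accepting states are where Accept strings end.
a: 0a undefined. 0a->0: ok.
b: 0b undefined. 0b->0: no, bca/baca meet in 0 with "ca" left. Open state 1: 0b->1.
c: 0c undefined. 0c->0: no, c/aaa meet in 0. 0c->1: no, c/ab meet in 1. Open state 2: 0c->2.
ba: 1a undefined. 1a->0: ok.
bb: 1b undefined. 1b->0: ok.
bc: 1c undefined. 1c->0: no, c/bcbac meet in 2. 1c->1: no, c/bcbac meet in 2. 1c->2: no, bca/baca meet in 2 with "a" left. Open state 3: 1c->3.
ca: 2a undefined. 2a->0: no, bca/cabca meet in 3 with "a" left. 2a->1: ok.
cb: 2b undefined. 2b->0: no, c/cbc meet in 2. 2b->1: ok.
cc: 2c undefined. 2c->0: no, ccca/bab meet in 1. 2c->1: ok.
bca: 3a undefined. 3a->0: no, bca/bbba meet in 0. 3a->1: no, bca/bab meet in 1. 3a->2: ok.
bcb: 3b undefined. 3b->0: no, c/bcbac meet in 2. 3b->1: no, c/bcbac meet in 2. 3b->2: ok.
bcc: 3c undefined. 3c->0: no, bcca/bbba meet in 0. 3c->1: no, bcca/bbba meet in 0. 3c->2: no, bcca/bab meet in 1. 3c->3: ok.
All examples now run through 4 states with every (state, symbol) defined. Accept strings end in {2}, Reject strings end in {0,1,3}; accept={2}.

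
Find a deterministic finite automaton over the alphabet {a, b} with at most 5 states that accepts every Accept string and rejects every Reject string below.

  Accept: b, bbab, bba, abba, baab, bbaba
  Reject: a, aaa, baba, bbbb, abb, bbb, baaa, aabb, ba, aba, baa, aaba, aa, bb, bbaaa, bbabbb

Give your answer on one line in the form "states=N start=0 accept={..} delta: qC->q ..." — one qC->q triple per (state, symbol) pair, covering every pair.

Grow the machine one transition at a time. Run the examples from 0; the earliest place one falls off (shortest prefix, ties alphabetical) gets sent to the lowest-numbered state that keeps every Accept/Reject pair distinguishable — a pair clashes when both reach the same state with identical unread suffix — and to a fresh state only if none does.
a: 0a undefined. 0a->0: ok.
b: 0b undefined. 0b->0: no, b/a meet in 0. Open state 1: 0b->1.
ba: 1a undefined. 1a->0: ok.
bb: 1b undefined. 1b->0: no, b/bbb meet in 1. 1b->1: no, b/bbbb meet in 1. Open state 2: 1b->2.
bba: 2a undefined. 2a->0: no, bba/a meet in 0. 2a->1: no, bbab/abb meet in 2. 2a->2: no, bbab/bbb meet in 2 with "b" left. Open state 3: 2a->3.
bbb: 2b undefined. 2b->0: no, b/bbbb meet in 1. 2b->1: no, b/bbb meet in 1. 2b->2: ok.
bbaa: 3a undefined. 3a->0: ok.
bbab: 3b undefined. 3b->0: no, bbab/a meet in 0. 3b->1: no, bbaba/a meet in 0. 3b->2: no, bbab/bbbb meet in 2. 3b->3: no, bbab/bbabbb meet in 3. Open state 4: 3b->4.
bbaba: 4a undefined. 4a->0: no, bbaba/a meet in 0. 4a->1: ok.
bbabb: 4b undefined. 4b->0: no, b/bbabbb meet in 1. 4b->1: ok.
All examples now run through 5 states with every (state, symbol) defined. Accept strings end in {1,3,4}, Reject strings end in {0,2}; accept={1,3,4}.

states=5 start=0 accept={1,3,4} delta: 0a->0 0b->1 1a->0 1b->2 2a->3 2b->2 3a->0 3b->4 4a->1 4b->1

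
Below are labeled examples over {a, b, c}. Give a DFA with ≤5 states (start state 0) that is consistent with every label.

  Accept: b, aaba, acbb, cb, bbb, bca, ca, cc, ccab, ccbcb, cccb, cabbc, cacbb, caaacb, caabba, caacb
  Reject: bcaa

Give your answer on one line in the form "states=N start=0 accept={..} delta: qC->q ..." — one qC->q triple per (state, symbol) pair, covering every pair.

Grow the machine one transition at a time. Run the examples from 0; the earliest place one falls off (shortest prefix, ties alphabetical) gets sent to the lowest-numbered state that keeps every Accept/Reject pair distinguishable — a pair clashes when both reach the same state with identical unread suffix — and to a fresh state only if none does.
a: 0a undefined. 0a->0: ok.
b: 0b undefined. 0b->0: ok.
c: 0c undefined. 0c->0: no, b/bcaa meet in 0. Open state 1: 0c->1.
ca: 1a undefined. 1a->0: no, b/bcaa meet in 0. 1a->1: no, bca/bcaa meet in 1. Open state 2: 1a->2.
cb: 1b undefined. 1b->0: ok.
cc: 1c undefined. 1c->0: ok.
caa: 2a undefined. 2a->0: no, b/bcaa meet in 0. 2a->1: ok.
cab: 2b undefined. 2b->0: no, cabbc/bcaa meet in 1. 2b->1: no, cabbc/bcaa meet in 1. 2b->2: ok.
cac: 2c undefined. 2c->0: ok.
All examples now run through 3 states with every (state, symbol) defined. Accept strings end in {0,2}, Reject strings end in {1}; accept={0,2}.

states=3 start=0 accept={0,2} delta: 0a->0 0b->0 0c->1 1a->2 1b->0 1c->0 2a->1 2b->2 2c->0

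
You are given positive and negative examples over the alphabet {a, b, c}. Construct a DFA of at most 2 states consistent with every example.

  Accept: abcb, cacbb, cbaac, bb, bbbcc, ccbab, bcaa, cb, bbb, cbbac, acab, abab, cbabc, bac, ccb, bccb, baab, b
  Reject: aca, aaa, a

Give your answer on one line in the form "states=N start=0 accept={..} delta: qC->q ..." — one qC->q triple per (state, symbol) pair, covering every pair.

states=2 start=0 accept={1} delta: 0a->0 0b->1 0c->0 1a->1 1b->1 1c->1

Grow the machine one transition at a time. Run the examples from 0; the earliest place one falls off (shortest prefix, ties alphabetical) gets sent to the lowest-numbered state that keeps every Accept/Reject pair distinguishable — a pair clashes when both reach the same state with identical unread suffix — and to a fresh state only if none does.
a: 0a undefined. 0a->0: ok.
b: 0b undefined. 0b->0: no, bb/aaa meet in 0. Open state 1: 0b->1.
c: 0c undefined. 0c->0: ok.
ba: 1a undefined. 1a->0: no, cbaac/aca meet in 0. 1a->1: ok.
bb: 1b undefined. 1b->0: no, cacbb/aca meet in 0. 1b->1: ok.
bc: 1c undefined. 1c->0: no, cbaac/aca meet in 0. 1c->1: ok.
All examples now run through 2 states with every (state, symbol) defined. Accept strings end in {1}, Reject strings end in {0}; accept={1}.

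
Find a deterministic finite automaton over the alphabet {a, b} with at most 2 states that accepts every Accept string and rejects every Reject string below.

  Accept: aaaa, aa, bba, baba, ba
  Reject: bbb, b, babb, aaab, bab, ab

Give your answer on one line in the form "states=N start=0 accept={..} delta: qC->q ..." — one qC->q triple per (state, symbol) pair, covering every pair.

Grow the machine one transition at a time. Run the examples from 0; the earliest place one falls off (shortest prefix, ties alphabetical) gets sent to the lowest-numbered state that keeps every Accept/Reject pair distinguishable — a pair clashes when both reach the same state with identical unread suffix — and to a fresh state only if none does.
a: 0a undefined. 0a->0: ok.
b: 0b undefined. 0b->0: no, aaaa/bbb meet in 0. Open state 1: 0b->1.
ba: 1a undefined. 1a->0: ok.
bb: 1b undefined. 1b->0: no, aaaa/babb meet in 0. 1b->1: ok.
All examples now run through 2 states with every (state, symbol) defined. Accept strings end in {0}, Reject strings end in {1}; accept={0}.

states=2 start=0 accept={0} delta: 0a->0 0b->1 1a->0 1b->1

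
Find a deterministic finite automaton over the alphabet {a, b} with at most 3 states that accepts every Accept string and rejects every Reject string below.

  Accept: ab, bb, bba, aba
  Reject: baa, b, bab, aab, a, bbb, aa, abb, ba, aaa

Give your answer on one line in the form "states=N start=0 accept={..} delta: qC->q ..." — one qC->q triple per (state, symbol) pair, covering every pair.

states=3 start=0 accept={2} delta: 0a->1 0b->1 1a->0 1b->2 2a->2 2b->0

Grow the machine one transition at a time. Run the examples from 0; the earliest place one falls off (shortest prefix, ties alphabetical) gets sent to the lowest-numbered state that keeps every Accept/Reject pair distinguishable — a pair clashes when both reach the same state with identical unread suffix — and to a fresh state only if none does.
a: 0a undefined. 0a->0: no, ab/b meet in 0 with "b" left. Open state 1: 0a->1.
b: 0b undefined. 0b->0: no, ab/bab meet in 1 with "b" left. 0b->1: ok.
aa: 1a undefined. 1a->0: ok.
ab: 1b undefined. 1b->0: no, ab/aa meet in 0. 1b->1: no, ab/baa meet in 1. Open state 2: 1b->2.
aba: 2a undefined. 2a->0: no, bba/aa meet in 0. 2a->1: no, bba/baa meet in 1. 2a->2: ok.
abb: 2b undefined. 2b->0: ok.
All examples now run through 3 states with every (state, symbol) defined. Accept strings end in {2}, Reject strings end in {0,1}; accept={2}.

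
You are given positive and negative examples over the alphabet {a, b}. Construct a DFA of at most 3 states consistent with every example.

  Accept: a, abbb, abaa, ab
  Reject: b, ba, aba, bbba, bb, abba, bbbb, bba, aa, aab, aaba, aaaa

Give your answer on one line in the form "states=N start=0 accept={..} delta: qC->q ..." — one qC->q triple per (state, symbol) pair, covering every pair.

states=3 start=0 accept={1} delta: 0a->1 0b->2 1a->0 1b->1 2a->0 2b->2

Fold the examples into a partial DFA from state 0: repeatedly fix the first undefined (state, symbol) met by the shortest-then-alphabetical prefix, trying targets in increasing order and rejecting any under which an Accept and a Reject string meet in one state with the same remainder; add a state when all current targets are rejected. Accepting states are where Accept strings end.
a: 0a undefined. 0a->0: no, a/aa meet in 0. Open state 1: 0a->1.
b: 0b undefined. 0b->0: no, a/ba meet in 1. 0b->1: no, a/b meet in 1. Open state 2: 0b->2.
aa: 1a undefined. 1a->0: ok.
ab: 1b undefined. 1b->0: no, a/aba meet in 1. 1b->1: ok.
ba: 2a undefined. 2a->0: ok.
bb: 2b undefined. 2b->0: no, a/bba meet in 1. 2b->1: no, a/bb meet in 1. 2b->2: ok.
All examples now run through 3 states with every (state, symbol) defined. Accept strings end in {1}, Reject strings end in {0,2}; accept={1}.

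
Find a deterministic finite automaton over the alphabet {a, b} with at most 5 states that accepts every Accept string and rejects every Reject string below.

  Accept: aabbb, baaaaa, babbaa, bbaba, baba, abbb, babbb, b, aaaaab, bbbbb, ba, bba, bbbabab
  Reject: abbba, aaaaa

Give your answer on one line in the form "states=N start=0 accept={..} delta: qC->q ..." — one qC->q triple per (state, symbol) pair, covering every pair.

Fold the examples into a partial DFA from state 0: repeatedly fix the first undefined (state, symbol) met by the shortest-then-alphabetical prefix, trying targets in increasing order and rejecting any under which an Accept and a Reject string meet in one state with the same remainder; add a state when all current targets are rejected. Accepting states are where Accept strings end.
a: 0a undefined. 0a->0: ok.
b: 0b undefined. 0b->0: no, aabbb/abbba meet in 0. Open state 1: 0b->1.
ba: 1a undefined. 1a->0: no, baaaaa/aaaaa meet in 0. 1a->1: ok.
bb: 1b undefined. 1b->0: no, aabbb/abbba meet in 1. 1b->1: no, aabbb/abbba meet in 1. Open state 2: 1b->2.
bba: 2a undefined. 2a->0: no, baba/aaaaa meet in 0. 2a->1: ok.
bbb: 2b undefined. 2b->0: no, aabbb/abbba meet in 0. 2b->1: no, aabbb/abbba meet in 1. 2b->2: no, baaaaa/abbba meet in 1. Open state 3: 2b->3.
bbba: 3a undefined. 3a->0: no, babbaa/abbba meet in 0. 3a->1: no, baaaaa/abbba meet in 1. 3a->2: ok.
bbbb: 3b undefined. 3b->0: no, babbb/aaaaa meet in 0. 3b->1: no, bbbbb/abbba meet in 2. 3b->2: no, babbb/abbba meet in 2. 3b->3: ok.
All examples now run through 4 states with every (state, symbol) defined. Accept strings end in {1,3}, Reject strings end in {0,2}; accept={1,3}.

states=4 start=0 accept={1,3} delta: 0a->0 0b->1 1a->1 1b->2 2a->1 2b->3 3a->2 3b->3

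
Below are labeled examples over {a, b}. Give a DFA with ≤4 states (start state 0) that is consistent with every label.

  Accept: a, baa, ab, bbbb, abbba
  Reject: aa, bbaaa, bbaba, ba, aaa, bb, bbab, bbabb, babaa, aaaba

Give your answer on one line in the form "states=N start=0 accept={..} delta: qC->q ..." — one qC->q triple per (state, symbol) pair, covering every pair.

states=4 start=0 accept={0,1} delta: 0a->1 0b->2 1a->2 1b->0 2a->3 2b->3 3a->0 3b->1

Fold the examples into a partial DFA from state 0: repeatedly fix the first undefined (state, symbol) met by the shortest-then-alphabetical prefix, trying targets in increasing order and rejecting any under which an Accept and a Reject string meet in one state with the same remainder; add a state when all current targets are rejected. Accepting states are where Accept strings end.
a: 0a undefined. 0a->0: no, a/aa meet in 0. Open state 1: 0a->1.
b: 0b undefined. 0b->0: no, a/ba meet in 1. 0b->1: no, baa/aaa meet in 1 with "aa" left. Open state 2: 0b->2.
aa: 1a undefined. 1a->0: no, a/aaa meet in 1. 1a->1: no, a/aa meet in 1. 1a->2: ok.
ab: 1b undefined. 1b->0: ok.
ba: 2a undefined. 2a->0: no, a/babaa meet in 1. 2a->1: no, a/ba meet in 1. 2a->2: no, baa/aa meet in 2. Open state 3: 2a->3.
bb: 2b undefined. 2b->0: no, a/bbaba meet in 1. 2b->1: no, a/bb meet in 1. 2b->2: no, bbbb/aa meet in 2. 2b->3: ok.
baa: 3a undefined. 3a->0: ok.
bab: 3b undefined. 3b->0: no, a/aaaba meet in 1. 3b->1: ok.
All examples now run through 4 states with every (state, symbol) defined. Accept strings end in {0,1}, Reject strings end in {2,3}; accept={0,1}.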